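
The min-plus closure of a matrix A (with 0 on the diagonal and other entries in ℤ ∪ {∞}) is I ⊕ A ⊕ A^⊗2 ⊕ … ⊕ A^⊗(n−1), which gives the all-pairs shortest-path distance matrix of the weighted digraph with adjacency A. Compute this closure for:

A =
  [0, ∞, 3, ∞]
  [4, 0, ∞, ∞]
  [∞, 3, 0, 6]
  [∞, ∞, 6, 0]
Closure =
  [0, 6, 3, 9]
  [4, 0, 7, 13]
  [7, 3, 0, 6]
  [13, 9, 6, 0]

This is the Floyd-Warshall all-pairs shortest-path computation. For each intermediate vertex k = 0, 1, …, 3, update dist[i][j] ← min(dist[i][j], dist[i][k] + dist[k][j]). The final matrix gives, for each (i, j), the minimum total weight of any directed path from i to j (possibly empty when i = j).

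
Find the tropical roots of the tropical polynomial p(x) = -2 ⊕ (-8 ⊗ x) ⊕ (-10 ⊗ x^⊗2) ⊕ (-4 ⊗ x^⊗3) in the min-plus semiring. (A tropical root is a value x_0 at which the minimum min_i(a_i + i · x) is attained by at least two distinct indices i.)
Roots: {-6, 2, 6}

Each tropical root is a break point of the lower envelope of the lines y = a_i + i · x (there are 4 lines, with slopes 0, 1, ..., 3). Only the lines that attain the minimum somewhere contribute to roots; other lines are dominated. Here the surviving (envelope) indices are i = 3, i = 2, i = 1, i = 0.
Intersections between consecutive envelope lines give the roots: for adjacent envelope indices i < j the intersection is x = (a_i − a_j) / (j − i). Reading off the sorted break points: {-6, 2, 6}.
Verification: at each break x_0, at least two indices attain the minimum of min_i(a_i + i · x_0).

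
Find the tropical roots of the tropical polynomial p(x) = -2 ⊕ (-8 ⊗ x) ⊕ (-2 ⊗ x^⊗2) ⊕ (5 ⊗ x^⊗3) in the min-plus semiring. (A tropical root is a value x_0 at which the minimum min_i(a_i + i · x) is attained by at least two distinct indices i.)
Roots: {-7, -6, 6}

Each tropical root is a break point of the lower envelope of the lines y = a_i + i · x (there are 4 lines, with slopes 0, 1, ..., 3). Only the lines that attain the minimum somewhere contribute to roots; other lines are dominated. Here the surviving (envelope) indices are i = 3, i = 2, i = 1, i = 0.
Intersections between consecutive envelope lines give the roots: for adjacent envelope indices i < j the intersection is x = (a_i − a_j) / (j − i). Reading off the sorted break points: {-7, -6, 6}.
Verification: at each break x_0, at least two indices attain the minimum of min_i(a_i + i · x_0).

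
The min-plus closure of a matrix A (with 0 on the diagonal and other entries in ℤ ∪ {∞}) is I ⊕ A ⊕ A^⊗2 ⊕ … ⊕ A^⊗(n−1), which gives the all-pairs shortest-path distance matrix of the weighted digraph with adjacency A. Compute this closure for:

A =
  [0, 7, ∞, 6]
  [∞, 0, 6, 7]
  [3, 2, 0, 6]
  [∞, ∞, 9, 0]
Closure =
  [0, 7, 13, 6]
  [9, 0, 6, 7]
  [3, 2, 0, 6]
  [12, 11, 9, 0]

This is the Floyd-Warshall all-pairs shortest-path computation. For each intermediate vertex k = 0, 1, …, 3, update dist[i][j] ← min(dist[i][j], dist[i][k] + dist[k][j]). The final matrix gives, for each (i, j), the minimum total weight of any directed path from i to j (possibly empty when i = j).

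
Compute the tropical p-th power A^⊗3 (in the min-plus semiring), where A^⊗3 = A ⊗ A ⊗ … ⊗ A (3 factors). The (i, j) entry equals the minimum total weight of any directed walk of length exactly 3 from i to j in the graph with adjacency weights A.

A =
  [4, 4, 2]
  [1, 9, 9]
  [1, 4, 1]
A^⊗3 =
  [4, 7, 4]
  [4, 7, 4]
  [3, 6, 3]

Each entry (A^⊗3)_ij equals the minimum over all length-3 walks i = v_0 → v_1 → … → v_3 = j of Σ_t A[v_t][v_{t+1}]. For example, for (i, j) = (0, 2) we minimise over 9 possible intermediate vertex sequences; the minimum is 4, attained along the walk 0 → 2 → 2 → 2.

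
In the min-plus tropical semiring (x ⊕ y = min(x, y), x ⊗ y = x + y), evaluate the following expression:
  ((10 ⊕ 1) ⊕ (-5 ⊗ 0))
((10 ⊕ 1) ⊕ (-5 ⊗ 0)) = -5

Expand innermost to outermost. Recall ⊕ takes the minimum of its arguments and ⊗ takes their sum. Working out the expression ((10 ⊕ 1) ⊕ (-5 ⊗ 0)) gives -5.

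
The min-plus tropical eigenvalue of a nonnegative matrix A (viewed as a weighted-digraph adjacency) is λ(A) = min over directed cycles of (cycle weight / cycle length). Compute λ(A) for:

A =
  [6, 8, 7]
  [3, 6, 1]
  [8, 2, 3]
λ(A) = 3/2

Enumerate directed cycles and compute their means (weight / length). Sample:
  cycle 0 → 0: weight = 6, length = 1, mean = 6/1 ≈ 6.000
  cycle 1 → 1: weight = 6, length = 1, mean = 6/1 ≈ 6.000
  cycle 2 → 2: weight = 3, length = 1, mean = 3/1 ≈ 3.000
  cycle 0 → 1 → 0: weight = 11, length = 2, mean = 11/2 ≈ 5.500
  cycle 0 → 2 → 0: weight = 15, length = 2, mean = 15/2 ≈ 7.500
  cycle 1 → 0 → 1: weight = 11, length = 2, mean = 11/2 ≈ 5.500
Minimum mean = 1.500, attained e.g. along the cycle 1 → 2 → 1 with weight 3 and length 2. So λ(A) = 3/2 = 3/2.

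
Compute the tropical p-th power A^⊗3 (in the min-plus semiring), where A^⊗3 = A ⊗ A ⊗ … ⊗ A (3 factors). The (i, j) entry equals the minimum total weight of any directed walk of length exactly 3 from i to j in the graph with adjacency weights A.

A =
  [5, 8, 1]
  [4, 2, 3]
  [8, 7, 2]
A^⊗3 =
  [11, 10, 5]
  [8, 6, 7]
  [12, 11, 6]

Each entry (A^⊗3)_ij equals the minimum over all length-3 walks i = v_0 → v_1 → … → v_3 = j of Σ_t A[v_t][v_{t+1}]. For example, for (i, j) = (0, 2) we minimise over 9 possible intermediate vertex sequences; the minimum is 5, attained along the walk 0 → 2 → 2 → 2.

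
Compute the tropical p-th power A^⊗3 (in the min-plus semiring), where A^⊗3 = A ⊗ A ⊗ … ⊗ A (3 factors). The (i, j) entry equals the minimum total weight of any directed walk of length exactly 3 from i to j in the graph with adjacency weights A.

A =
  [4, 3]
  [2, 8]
A^⊗3 =
  [9, 8]
  [7, 9]

Each entry (A^⊗3)_ij equals the minimum over all length-3 walks i = v_0 → v_1 → … → v_3 = j of Σ_t A[v_t][v_{t+1}]. For example, for (i, j) = (0, 1) we minimise over 4 possible intermediate vertex sequences; the minimum is 8, attained along the walk 0 → 1 → 0 → 1.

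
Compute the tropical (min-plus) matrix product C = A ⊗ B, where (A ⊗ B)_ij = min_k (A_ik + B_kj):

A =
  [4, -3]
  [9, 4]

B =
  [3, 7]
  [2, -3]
A ⊗ B =
  [-1, -6]
  [6, 1]

Apply the min-plus product entry-by-entry:
  C[0][0] = min over k of (A[0][0] + B[0][0] = 4 + 3 = 7, A[0][1] + B[1][0] = -3 + 2 = -1) = -1 (attained at k = 1)
  C[0][1] = min over k of (A[0][0] + B[0][1] = 4 + 7 = 11, A[0][1] + B[1][1] = -3 + -3 = -6) = -6 (attained at k = 1)
  C[1][0] = min over k of (A[1][0] + B[0][0] = 9 + 3 = 12, A[1][1] + B[1][0] = 4 + 2 = 6) = 6 (attained at k = 1)
  C[1][1] = min over k of (A[1][0] + B[0][1] = 9 + 7 = 16, A[1][1] + B[1][1] = 4 + -3 = 1) = 1 (attained at k = 1)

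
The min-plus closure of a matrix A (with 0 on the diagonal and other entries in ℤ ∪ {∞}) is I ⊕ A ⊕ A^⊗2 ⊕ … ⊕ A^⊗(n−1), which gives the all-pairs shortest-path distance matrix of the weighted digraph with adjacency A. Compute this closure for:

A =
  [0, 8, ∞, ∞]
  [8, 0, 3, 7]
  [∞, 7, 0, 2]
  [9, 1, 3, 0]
Closure =
  [0, 8, 11, 13]
  [8, 0, 3, 5]
  [11, 3, 0, 2]
  [9, 1, 3, 0]

This is the Floyd-Warshall all-pairs shortest-path computation. For each intermediate vertex k = 0, 1, …, 3, update dist[i][j] ← min(dist[i][j], dist[i][k] + dist[k][j]). The final matrix gives, for each (i, j), the minimum total weight of any directed path from i to j (possibly empty when i = j).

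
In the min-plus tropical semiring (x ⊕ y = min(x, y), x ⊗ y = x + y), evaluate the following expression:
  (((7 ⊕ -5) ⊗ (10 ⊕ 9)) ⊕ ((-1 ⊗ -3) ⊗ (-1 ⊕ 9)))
(((7 ⊕ -5) ⊗ (10 ⊕ 9)) ⊕ ((-1 ⊗ -3) ⊗ (-1 ⊕ 9))) = -5

Expand innermost to outermost. Recall ⊕ takes the minimum of its arguments and ⊗ takes their sum. Working out the expression (((7 ⊕ -5) ⊗ (10 ⊕ 9)) ⊕ ((-1 ⊗ -3) ⊗ (-1 ⊕ 9))) gives -5.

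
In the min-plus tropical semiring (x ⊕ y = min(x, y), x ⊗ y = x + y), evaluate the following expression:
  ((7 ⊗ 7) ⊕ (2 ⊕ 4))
((7 ⊗ 7) ⊕ (2 ⊕ 4)) = 2

Expand innermost to outermost. Recall ⊕ takes the minimum of its arguments and ⊗ takes their sum. Working out the expression ((7 ⊗ 7) ⊕ (2 ⊕ 4)) gives 2.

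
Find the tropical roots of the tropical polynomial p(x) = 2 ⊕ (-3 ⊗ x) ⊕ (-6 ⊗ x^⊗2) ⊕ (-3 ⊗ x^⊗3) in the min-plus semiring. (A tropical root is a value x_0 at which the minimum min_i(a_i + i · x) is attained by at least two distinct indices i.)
Roots: {-3, 3, 5}

Each tropical root is a break point of the lower envelope of the lines y = a_i + i · x (there are 4 lines, with slopes 0, 1, ..., 3). Only the lines that attain the minimum somewhere contribute to roots; other lines are dominated. Here the surviving (envelope) indices are i = 3, i = 2, i = 1, i = 0.
Intersections between consecutive envelope lines give the roots: for adjacent envelope indices i < j the intersection is x = (a_i − a_j) / (j − i). Reading off the sorted break points: {-3, 3, 5}.
Verification: at each break x_0, at least two indices attain the minimum of min_i(a_i + i · x_0).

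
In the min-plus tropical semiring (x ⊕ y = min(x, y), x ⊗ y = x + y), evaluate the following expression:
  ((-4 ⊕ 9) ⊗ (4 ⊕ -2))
((-4 ⊕ 9) ⊗ (4 ⊕ -2)) = -6

Expand innermost to outermost. Recall ⊕ takes the minimum of its arguments and ⊗ takes their sum. Working out the expression ((-4 ⊕ 9) ⊗ (4 ⊕ -2)) gives -6.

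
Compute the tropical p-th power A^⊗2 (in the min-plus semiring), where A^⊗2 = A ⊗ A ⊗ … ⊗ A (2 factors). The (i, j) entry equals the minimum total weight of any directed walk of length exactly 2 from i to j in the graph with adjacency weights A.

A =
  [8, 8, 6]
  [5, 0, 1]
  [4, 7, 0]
A^⊗2 =
  [10, 8, 6]
  [5, 0, 1]
  [4, 7, 0]

Each entry (A^⊗2)_ij equals the minimum over all length-2 walks i = v_0 → v_1 → … → v_2 = j of Σ_t A[v_t][v_{t+1}]. For example, for (i, j) = (0, 2) we minimise over 3 possible intermediate vertex sequences; the minimum is 6, attained along the walk 0 → 2 → 2.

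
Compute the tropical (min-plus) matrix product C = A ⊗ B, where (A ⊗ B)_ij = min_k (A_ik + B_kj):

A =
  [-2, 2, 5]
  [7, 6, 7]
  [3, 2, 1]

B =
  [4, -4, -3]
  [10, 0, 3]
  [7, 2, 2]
A ⊗ B =
  [2, -6, -5]
  [11, 3, 4]
  [7, -1, 0]

Apply the min-plus product entry-by-entry:
  C[0][0] = min over k of (A[0][0] + B[0][0] = -2 + 4 = 2, A[0][1] + B[1][0] = 2 + 10 = 12, A[0][2] + B[2][0] = 5 + 7 = 12) = 2 (attained at k = 0)
  C[0][1] = min over k of (A[0][0] + B[0][1] = -2 + -4 = -6, A[0][1] + B[1][1] = 2 + 0 = 2, A[0][2] + B[2][1] = 5 + 2 = 7) = -6 (attained at k = 0)
  C[0][2] = min over k of (A[0][0] + B[0][2] = -2 + -3 = -5, A[0][1] + B[1][2] = 2 + 3 = 5, A[0][2] + B[2][2] = 5 + 2 = 7) = -5 (attained at k = 0)
  C[1][0] = min over k of (A[1][0] + B[0][0] = 7 + 4 = 11, A[1][1] + B[1][0] = 6 + 10 = 16, A[1][2] + B[2][0] = 7 + 7 = 14) = 11 (attained at k = 0)
  C[1][1] = min over k of (A[1][0] + B[0][1] = 7 + -4 = 3, A[1][1] + B[1][1] = 6 + 0 = 6, A[1][2] + B[2][1] = 7 + 2 = 9) = 3 (attained at k = 0)
  C[1][2] = min over k of (A[1][0] + B[0][2] = 7 + -3 = 4, A[1][1] + B[1][2] = 6 + 3 = 9, A[1][2] + B[2][2] = 7 + 2 = 9) = 4 (attained at k = 0)
  C[2][0] = min over k of (A[2][0] + B[0][0] = 3 + 4 = 7, A[2][1] + B[1][0] = 2 + 10 = 12, A[2][2] + B[2][0] = 1 + 7 = 8) = 7 (attained at k = 0)
  C[2][1] = min over k of (A[2][0] + B[0][1] = 3 + -4 = -1, A[2][1] + B[1][1] = 2 + 0 = 2, A[2][2] + B[2][1] = 1 + 2 = 3) = -1 (attained at k = 0)
  C[2][2] = min over k of (A[2][0] + B[0][2] = 3 + -3 = 0, A[2][1] + B[1][2] = 2 + 3 = 5, A[2][2] + B[2][2] = 1 + 2 = 3) = 0 (attained at k = 0)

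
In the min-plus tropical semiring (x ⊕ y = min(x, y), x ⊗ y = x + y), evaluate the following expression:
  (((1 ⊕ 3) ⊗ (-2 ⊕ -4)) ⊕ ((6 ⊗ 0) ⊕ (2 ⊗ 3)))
(((1 ⊕ 3) ⊗ (-2 ⊕ -4)) ⊕ ((6 ⊗ 0) ⊕ (2 ⊗ 3))) = -3

Expand innermost to outermost. Recall ⊕ takes the minimum of its arguments and ⊗ takes their sum. Working out the expression (((1 ⊕ 3) ⊗ (-2 ⊕ -4)) ⊕ ((6 ⊗ 0) ⊕ (2 ⊗ 3))) gives -3.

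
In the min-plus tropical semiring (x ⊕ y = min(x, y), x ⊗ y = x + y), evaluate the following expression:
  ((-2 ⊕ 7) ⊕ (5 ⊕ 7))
((-2 ⊕ 7) ⊕ (5 ⊕ 7)) = -2

Expand innermost to outermost. Recall ⊕ takes the minimum of its arguments and ⊗ takes their sum. Working out the expression ((-2 ⊕ 7) ⊕ (5 ⊕ 7)) gives -2.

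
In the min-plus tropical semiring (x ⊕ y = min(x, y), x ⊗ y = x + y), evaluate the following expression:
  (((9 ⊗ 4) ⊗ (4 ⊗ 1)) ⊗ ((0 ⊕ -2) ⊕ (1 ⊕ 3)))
(((9 ⊗ 4) ⊗ (4 ⊗ 1)) ⊗ ((0 ⊕ -2) ⊕ (1 ⊕ 3))) = 16

Expand innermost to outermost. Recall ⊕ takes the minimum of its arguments and ⊗ takes their sum. Working out the expression (((9 ⊗ 4) ⊗ (4 ⊗ 1)) ⊗ ((0 ⊕ -2) ⊕ (1 ⊕ 3))) gives 16.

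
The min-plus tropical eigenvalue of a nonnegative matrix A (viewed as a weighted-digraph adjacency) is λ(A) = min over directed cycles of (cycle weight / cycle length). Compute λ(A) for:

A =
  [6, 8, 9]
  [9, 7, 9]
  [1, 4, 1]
λ(A) = 1

Enumerate directed cycles and compute their means (weight / length). Sample:
  cycle 0 → 0: weight = 6, length = 1, mean = 6/1 ≈ 6.000
  cycle 1 → 1: weight = 7, length = 1, mean = 7/1 ≈ 7.000
  cycle 2 → 2: weight = 1, length = 1, mean = 1/1 ≈ 1.000
  cycle 0 → 1 → 0: weight = 17, length = 2, mean = 17/2 ≈ 8.500
  cycle 0 → 2 → 0: weight = 10, length = 2, mean = 10/2 ≈ 5.000
  cycle 1 → 0 → 1: weight = 17, length = 2, mean = 17/2 ≈ 8.500
Minimum mean = 1.000, attained e.g. along the cycle 2 → 2 with weight 1 and length 1. So λ(A) = 1/1 = 1.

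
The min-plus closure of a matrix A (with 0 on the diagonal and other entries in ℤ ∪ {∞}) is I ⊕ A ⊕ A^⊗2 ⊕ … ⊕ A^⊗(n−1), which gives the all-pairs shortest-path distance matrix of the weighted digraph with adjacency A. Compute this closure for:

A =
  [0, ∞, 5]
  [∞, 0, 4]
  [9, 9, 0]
Closure =
  [0, 14, 5]
  [13, 0, 4]
  [9, 9, 0]

This is the Floyd-Warshall all-pairs shortest-path computation. For each intermediate vertex k = 0, 1, …, 2, update dist[i][j] ← min(dist[i][j], dist[i][k] + dist[k][j]). The final matrix gives, for each (i, j), the minimum total weight of any directed path from i to j (possibly empty when i = j).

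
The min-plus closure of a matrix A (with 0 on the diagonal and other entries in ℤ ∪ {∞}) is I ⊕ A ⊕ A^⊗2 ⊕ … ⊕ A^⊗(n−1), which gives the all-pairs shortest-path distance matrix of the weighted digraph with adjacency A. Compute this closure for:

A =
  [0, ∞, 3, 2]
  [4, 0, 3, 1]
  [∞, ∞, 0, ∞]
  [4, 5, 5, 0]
Closure =
  [0, 7, 3, 2]
  [4, 0, 3, 1]
  [∞, ∞, 0, ∞]
  [4, 5, 5, 0]

This is the Floyd-Warshall all-pairs shortest-path computation. For each intermediate vertex k = 0, 1, …, 3, update dist[i][j] ← min(dist[i][j], dist[i][k] + dist[k][j]). The final matrix gives, for each (i, j), the minimum total weight of any directed path from i to j (possibly empty when i = j).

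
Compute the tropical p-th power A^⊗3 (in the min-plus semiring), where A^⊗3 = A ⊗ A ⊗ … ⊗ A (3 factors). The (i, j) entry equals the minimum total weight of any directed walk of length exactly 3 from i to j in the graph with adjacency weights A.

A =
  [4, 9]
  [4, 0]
A^⊗3 =
  [12, 9]
  [4, 0]

Each entry (A^⊗3)_ij equals the minimum over all length-3 walks i = v_0 → v_1 → … → v_3 = j of Σ_t A[v_t][v_{t+1}]. For example, for (i, j) = (0, 1) we minimise over 4 possible intermediate vertex sequences; the minimum is 9, attained along the walk 0 → 1 → 1 → 1.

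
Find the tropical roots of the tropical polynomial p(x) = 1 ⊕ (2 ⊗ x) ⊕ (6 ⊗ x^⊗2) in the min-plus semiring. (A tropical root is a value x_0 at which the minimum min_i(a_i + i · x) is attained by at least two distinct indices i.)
Roots: {-4, -1}

Each tropical root is a break point of the lower envelope of the lines y = a_i + i · x (there are 3 lines, with slopes 0, 1, ..., 2). Only the lines that attain the minimum somewhere contribute to roots; other lines are dominated. Here the surviving (envelope) indices are i = 2, i = 1, i = 0.
Intersections between consecutive envelope lines give the roots: for adjacent envelope indices i < j the intersection is x = (a_i − a_j) / (j − i). Reading off the sorted break points: {-4, -1}.
Verification: at each break x_0, at least two indices attain the minimum of min_i(a_i + i · x_0).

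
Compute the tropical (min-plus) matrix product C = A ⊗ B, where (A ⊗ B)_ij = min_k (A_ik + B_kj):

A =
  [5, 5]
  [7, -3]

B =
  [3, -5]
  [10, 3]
A ⊗ B =
  [8, 0]
  [7, 0]

Apply the min-plus product entry-by-entry:
  C[0][0] = min over k of (A[0][0] + B[0][0] = 5 + 3 = 8, A[0][1] + B[1][0] = 5 + 10 = 15) = 8 (attained at k = 0)
  C[0][1] = min over k of (A[0][0] + B[0][1] = 5 + -5 = 0, A[0][1] + B[1][1] = 5 + 3 = 8) = 0 (attained at k = 0)
  C[1][0] = min over k of (A[1][0] + B[0][0] = 7 + 3 = 10, A[1][1] + B[1][0] = -3 + 10 = 7) = 7 (attained at k = 1)
  C[1][1] = min over k of (A[1][0] + B[0][1] = 7 + -5 = 2, A[1][1] + B[1][1] = -3 + 3 = 0) = 0 (attained at k = 1)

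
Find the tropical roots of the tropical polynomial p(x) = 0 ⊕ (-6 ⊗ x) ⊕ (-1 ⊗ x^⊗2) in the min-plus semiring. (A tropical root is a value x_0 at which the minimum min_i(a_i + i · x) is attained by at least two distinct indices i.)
Roots: {-5, 6}

Each tropical root is a break point of the lower envelope of the lines y = a_i + i · x (there are 3 lines, with slopes 0, 1, ..., 2). Only the lines that attain the minimum somewhere contribute to roots; other lines are dominated. Here the surviving (envelope) indices are i = 2, i = 1, i = 0.
Intersections between consecutive envelope lines give the roots: for adjacent envelope indices i < j the intersection is x = (a_i − a_j) / (j − i). Reading off the sorted break points: {-5, 6}.
Verification: at each break x_0, at least two indices attain the minimum of min_i(a_i + i · x_0).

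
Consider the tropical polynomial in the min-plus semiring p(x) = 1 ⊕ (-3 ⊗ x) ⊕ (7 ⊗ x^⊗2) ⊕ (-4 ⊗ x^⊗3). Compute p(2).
p(2) = -1

A tropical monomial a ⊗ x^⊗i evaluates to a + i · x. Evaluating each term at x = 2:
  Term 0 contributes 1 + 0 · 2 = 1
  Term 1 contributes -3 + 1 · 2 = -1
  Term 2 contributes 7 + 2 · 2 = 11
  Term 3 contributes -4 + 3 · 2 = 2
p(2) = ⊕ of these = min[1, -1, 11, 2] = -1.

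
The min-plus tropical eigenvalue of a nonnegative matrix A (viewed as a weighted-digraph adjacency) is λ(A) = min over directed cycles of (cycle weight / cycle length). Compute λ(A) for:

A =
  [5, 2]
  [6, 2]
λ(A) = 2

Enumerate directed cycles and compute their means (weight / length). Sample:
  cycle 0 → 0: weight = 5, length = 1, mean = 5/1 ≈ 5.000
  cycle 1 → 1: weight = 2, length = 1, mean = 2/1 ≈ 2.000
  cycle 0 → 1 → 0: weight = 8, length = 2, mean = 8/2 ≈ 4.000
  cycle 1 → 0 → 1: weight = 8, length = 2, mean = 8/2 ≈ 4.000
Minimum mean = 2.000, attained e.g. along the cycle 1 → 1 with weight 2 and length 1. So λ(A) = 2/1 = 2.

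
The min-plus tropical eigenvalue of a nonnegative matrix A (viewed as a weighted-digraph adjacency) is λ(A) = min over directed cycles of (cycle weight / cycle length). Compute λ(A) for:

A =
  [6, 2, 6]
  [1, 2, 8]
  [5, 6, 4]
λ(A) = 3/2

Enumerate directed cycles and compute their means (weight / length). Sample:
  cycle 0 → 0: weight = 6, length = 1, mean = 6/1 ≈ 6.000
  cycle 1 → 1: weight = 2, length = 1, mean = 2/1 ≈ 2.000
  cycle 2 → 2: weight = 4, length = 1, mean = 4/1 ≈ 4.000
  cycle 0 → 1 → 0: weight = 3, length = 2, mean = 3/2 ≈ 1.500
  cycle 0 → 2 → 0: weight = 11, length = 2, mean = 11/2 ≈ 5.500
  cycle 1 → 0 → 1: weight = 3, length = 2, mean = 3/2 ≈ 1.500
Minimum mean = 1.500, attained e.g. along the cycle 0 → 1 → 0 with weight 3 and length 2. So λ(A) = 3/2 = 3/2.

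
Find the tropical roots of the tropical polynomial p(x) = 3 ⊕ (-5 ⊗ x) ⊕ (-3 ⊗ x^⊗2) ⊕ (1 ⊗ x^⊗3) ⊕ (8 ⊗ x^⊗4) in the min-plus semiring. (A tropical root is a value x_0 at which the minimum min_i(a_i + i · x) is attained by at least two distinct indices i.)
Roots: {-7, -4, -2, 8}

Each tropical root is a break point of the lower envelope of the lines y = a_i + i · x (there are 5 lines, with slopes 0, 1, ..., 4). Only the lines that attain the minimum somewhere contribute to roots; other lines are dominated. Here the surviving (envelope) indices are i = 4, i = 3, i = 2, i = 1, i = 0.
Intersections between consecutive envelope lines give the roots: for adjacent envelope indices i < j the intersection is x = (a_i − a_j) / (j − i). Reading off the sorted break points: {-7, -4, -2, 8}.
Verification: at each break x_0, at least two indices attain the minimum of min_i(a_i + i · x_0).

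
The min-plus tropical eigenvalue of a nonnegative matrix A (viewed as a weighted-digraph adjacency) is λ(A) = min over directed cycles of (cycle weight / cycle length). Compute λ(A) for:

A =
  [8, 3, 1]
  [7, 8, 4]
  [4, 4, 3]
λ(A) = 5/2

Enumerate directed cycles and compute their means (weight / length). Sample:
  cycle 0 → 0: weight = 8, length = 1, mean = 8/1 ≈ 8.000
  cycle 1 → 1: weight = 8, length = 1, mean = 8/1 ≈ 8.000
  cycle 2 → 2: weight = 3, length = 1, mean = 3/1 ≈ 3.000
  cycle 0 → 1 → 0: weight = 10, length = 2, mean = 10/2 ≈ 5.000
  cycle 0 → 2 → 0: weight = 5, length = 2, mean = 5/2 ≈ 2.500
  cycle 1 → 0 → 1: weight = 10, length = 2, mean = 10/2 ≈ 5.000
Minimum mean = 2.500, attained e.g. along the cycle 0 → 2 → 0 with weight 5 and length 2. So λ(A) = 5/2 = 5/2.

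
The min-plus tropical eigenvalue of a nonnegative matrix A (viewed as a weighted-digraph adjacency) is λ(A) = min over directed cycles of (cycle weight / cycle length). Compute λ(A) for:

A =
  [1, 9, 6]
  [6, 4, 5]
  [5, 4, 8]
λ(A) = 1

Enumerate directed cycles and compute their means (weight / length). Sample:
  cycle 0 → 0: weight = 1, length = 1, mean = 1/1 ≈ 1.000
  cycle 1 → 1: weight = 4, length = 1, mean = 4/1 ≈ 4.000
  cycle 2 → 2: weight = 8, length = 1, mean = 8/1 ≈ 8.000
  cycle 0 → 1 → 0: weight = 15, length = 2, mean = 15/2 ≈ 7.500
  cycle 0 → 2 → 0: weight = 11, length = 2, mean = 11/2 ≈ 5.500
  cycle 1 → 0 → 1: weight = 15, length = 2, mean = 15/2 ≈ 7.500
Minimum mean = 1.000, attained e.g. along the cycle 0 → 0 with weight 1 and length 1. So λ(A) = 1/1 = 1.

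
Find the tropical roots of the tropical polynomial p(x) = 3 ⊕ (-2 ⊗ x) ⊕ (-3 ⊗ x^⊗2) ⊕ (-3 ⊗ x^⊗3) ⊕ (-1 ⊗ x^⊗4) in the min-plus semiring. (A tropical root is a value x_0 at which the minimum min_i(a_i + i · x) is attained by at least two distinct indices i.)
Roots: {-2, 0, 1, 5}

Each tropical root is a break point of the lower envelope of the lines y = a_i + i · x (there are 5 lines, with slopes 0, 1, ..., 4). Only the lines that attain the minimum somewhere contribute to roots; other lines are dominated. Here the surviving (envelope) indices are i = 4, i = 3, i = 2, i = 1, i = 0.
Intersections between consecutive envelope lines give the roots: for adjacent envelope indices i < j the intersection is x = (a_i − a_j) / (j − i). Reading off the sorted break points: {-2, 0, 1, 5}.
Verification: at each break x_0, at least two indices attain the minimum of min_i(a_i + i · x_0).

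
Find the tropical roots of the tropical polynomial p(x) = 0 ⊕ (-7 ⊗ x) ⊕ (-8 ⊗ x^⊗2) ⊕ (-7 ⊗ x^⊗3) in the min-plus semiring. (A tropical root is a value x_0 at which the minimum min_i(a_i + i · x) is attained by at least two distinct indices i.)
Roots: {-1, 1, 7}

Each tropical root is a break point of the lower envelope of the lines y = a_i + i · x (there are 4 lines, with slopes 0, 1, ..., 3). Only the lines that attain the minimum somewhere contribute to roots; other lines are dominated. Here the surviving (envelope) indices are i = 3, i = 2, i = 1, i = 0.
Intersections between consecutive envelope lines give the roots: for adjacent envelope indices i < j the intersection is x = (a_i − a_j) / (j − i). Reading off the sorted break points: {-1, 1, 7}.
Verification: at each break x_0, at least two indices attain the minimum of min_i(a_i + i · x_0).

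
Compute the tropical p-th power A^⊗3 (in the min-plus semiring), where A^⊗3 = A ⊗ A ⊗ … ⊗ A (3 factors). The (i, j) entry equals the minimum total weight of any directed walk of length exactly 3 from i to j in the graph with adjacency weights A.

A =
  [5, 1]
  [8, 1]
A^⊗3 =
  [10, 3]
  [10, 3]

Each entry (A^⊗3)_ij equals the minimum over all length-3 walks i = v_0 → v_1 → … → v_3 = j of Σ_t A[v_t][v_{t+1}]. For example, for (i, j) = (0, 1) we minimise over 4 possible intermediate vertex sequences; the minimum is 3, attained along the walk 0 → 1 → 1 → 1.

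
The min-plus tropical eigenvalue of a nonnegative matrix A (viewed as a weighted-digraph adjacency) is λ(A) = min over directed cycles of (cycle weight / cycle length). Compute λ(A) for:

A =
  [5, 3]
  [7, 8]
λ(A) = 5

Enumerate directed cycles and compute their means (weight / length). Sample:
  cycle 0 → 0: weight = 5, length = 1, mean = 5/1 ≈ 5.000
  cycle 1 → 1: weight = 8, length = 1, mean = 8/1 ≈ 8.000
  cycle 0 → 1 → 0: weight = 10, length = 2, mean = 10/2 ≈ 5.000
  cycle 1 → 0 → 1: weight = 10, length = 2, mean = 10/2 ≈ 5.000
Minimum mean = 5.000, attained e.g. along the cycle 0 → 0 with weight 5 and length 1. So λ(A) = 5/1 = 5.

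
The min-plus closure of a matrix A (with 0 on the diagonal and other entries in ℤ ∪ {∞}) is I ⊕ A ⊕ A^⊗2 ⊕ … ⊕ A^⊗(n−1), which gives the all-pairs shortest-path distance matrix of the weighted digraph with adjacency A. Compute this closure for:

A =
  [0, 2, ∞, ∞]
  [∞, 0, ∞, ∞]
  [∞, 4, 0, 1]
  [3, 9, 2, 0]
Closure =
  [0, 2, ∞, ∞]
  [∞, 0, ∞, ∞]
  [4, 4, 0, 1]
  [3, 5, 2, 0]

This is the Floyd-Warshall all-pairs shortest-path computation. For each intermediate vertex k = 0, 1, …, 3, update dist[i][j] ← min(dist[i][j], dist[i][k] + dist[k][j]). The final matrix gives, for each (i, j), the minimum total weight of any directed path from i to j (possibly empty when i = j).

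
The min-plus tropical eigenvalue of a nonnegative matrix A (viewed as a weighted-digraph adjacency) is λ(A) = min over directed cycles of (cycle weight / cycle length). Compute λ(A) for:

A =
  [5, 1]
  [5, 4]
λ(A) = 3

Enumerate directed cycles and compute their means (weight / length). Sample:
  cycle 0 → 0: weight = 5, length = 1, mean = 5/1 ≈ 5.000
  cycle 1 → 1: weight = 4, length = 1, mean = 4/1 ≈ 4.000
  cycle 0 → 1 → 0: weight = 6, length = 2, mean = 6/2 ≈ 3.000
  cycle 1 → 0 → 1: weight = 6, length = 2, mean = 6/2 ≈ 3.000
Minimum mean = 3.000, attained e.g. along the cycle 0 → 1 → 0 with weight 6 and length 2. So λ(A) = 6/2 = 3.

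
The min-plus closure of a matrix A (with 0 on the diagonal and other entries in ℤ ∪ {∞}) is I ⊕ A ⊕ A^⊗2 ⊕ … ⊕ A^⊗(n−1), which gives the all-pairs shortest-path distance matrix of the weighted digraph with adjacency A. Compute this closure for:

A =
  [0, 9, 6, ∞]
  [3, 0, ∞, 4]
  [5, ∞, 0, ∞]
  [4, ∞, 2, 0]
Closure =
  [0, 9, 6, 13]
  [3, 0, 6, 4]
  [5, 14, 0, 18]
  [4, 13, 2, 0]

This is the Floyd-Warshall all-pairs shortest-path computation. For each intermediate vertex k = 0, 1, …, 3, update dist[i][j] ← min(dist[i][j], dist[i][k] + dist[k][j]). The final matrix gives, for each (i, j), the minimum total weight of any directed path from i to j (possibly empty when i = j).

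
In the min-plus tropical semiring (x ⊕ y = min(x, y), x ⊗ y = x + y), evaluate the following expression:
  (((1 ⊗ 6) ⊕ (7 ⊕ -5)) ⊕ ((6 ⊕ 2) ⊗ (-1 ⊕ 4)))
(((1 ⊗ 6) ⊕ (7 ⊕ -5)) ⊕ ((6 ⊕ 2) ⊗ (-1 ⊕ 4))) = -5

Expand innermost to outermost. Recall ⊕ takes the minimum of its arguments and ⊗ takes their sum. Working out the expression (((1 ⊗ 6) ⊕ (7 ⊕ -5)) ⊕ ((6 ⊕ 2) ⊗ (-1 ⊕ 4))) gives -5.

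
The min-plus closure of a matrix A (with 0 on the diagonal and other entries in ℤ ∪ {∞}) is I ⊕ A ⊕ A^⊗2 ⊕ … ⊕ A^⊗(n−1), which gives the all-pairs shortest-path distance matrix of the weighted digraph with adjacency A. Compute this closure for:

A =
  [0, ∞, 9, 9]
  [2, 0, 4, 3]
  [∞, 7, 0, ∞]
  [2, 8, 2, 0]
Closure =
  [0, 16, 9, 9]
  [2, 0, 4, 3]
  [9, 7, 0, 10]
  [2, 8, 2, 0]

This is the Floyd-Warshall all-pairs shortest-path computation. For each intermediate vertex k = 0, 1, …, 3, update dist[i][j] ← min(dist[i][j], dist[i][k] + dist[k][j]). The final matrix gives, for each (i, j), the minimum total weight of any directed path from i to j (possibly empty when i = j).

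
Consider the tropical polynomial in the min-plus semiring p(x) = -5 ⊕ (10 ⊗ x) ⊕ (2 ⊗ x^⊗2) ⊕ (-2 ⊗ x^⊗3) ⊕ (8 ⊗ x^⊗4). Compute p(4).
p(4) = -5

A tropical monomial a ⊗ x^⊗i evaluates to a + i · x. Evaluating each term at x = 4:
  Term 0 contributes -5 + 0 · 4 = -5
  Term 1 contributes 10 + 1 · 4 = 14
  Term 2 contributes 2 + 2 · 4 = 10
  Term 3 contributes -2 + 3 · 4 = 10
  Term 4 contributes 8 + 4 · 4 = 24
p(4) = ⊕ of these = min[-5, 14, 10, 10, 24] = -5.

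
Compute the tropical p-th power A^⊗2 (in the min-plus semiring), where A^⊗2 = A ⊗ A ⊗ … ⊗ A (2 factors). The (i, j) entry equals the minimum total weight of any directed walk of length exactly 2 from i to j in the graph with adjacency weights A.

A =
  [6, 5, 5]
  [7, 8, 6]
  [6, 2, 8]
A^⊗2 =
  [11, 7, 11]
  [12, 8, 12]
  [9, 10, 8]

Each entry (A^⊗2)_ij equals the minimum over all length-2 walks i = v_0 → v_1 → … → v_2 = j of Σ_t A[v_t][v_{t+1}]. For example, for (i, j) = (0, 2) we minimise over 3 possible intermediate vertex sequences; the minimum is 11, attained along the walk 0 → 0 → 2.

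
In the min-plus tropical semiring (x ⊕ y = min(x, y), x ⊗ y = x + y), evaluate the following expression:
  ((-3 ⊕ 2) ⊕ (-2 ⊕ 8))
((-3 ⊕ 2) ⊕ (-2 ⊕ 8)) = -3

Expand innermost to outermost. Recall ⊕ takes the minimum of its arguments and ⊗ takes their sum. Working out the expression ((-3 ⊕ 2) ⊕ (-2 ⊕ 8)) gives -3.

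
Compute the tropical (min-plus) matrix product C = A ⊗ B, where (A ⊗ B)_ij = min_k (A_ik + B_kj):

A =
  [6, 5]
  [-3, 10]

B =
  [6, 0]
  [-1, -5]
A ⊗ B =
  [4, 0]
  [3, -3]

Apply the min-plus product entry-by-entry:
  C[0][0] = min over k of (A[0][0] + B[0][0] = 6 + 6 = 12, A[0][1] + B[1][0] = 5 + -1 = 4) = 4 (attained at k = 1)
  C[0][1] = min over k of (A[0][0] + B[0][1] = 6 + 0 = 6, A[0][1] + B[1][1] = 5 + -5 = 0) = 0 (attained at k = 1)
  C[1][0] = min over k of (A[1][0] + B[0][0] = -3 + 6 = 3, A[1][1] + B[1][0] = 10 + -1 = 9) = 3 (attained at k = 0)
  C[1][1] = min over k of (A[1][0] + B[0][1] = -3 + 0 = -3, A[1][1] + B[1][1] = 10 + -5 = 5) = -3 (attained at k = 0)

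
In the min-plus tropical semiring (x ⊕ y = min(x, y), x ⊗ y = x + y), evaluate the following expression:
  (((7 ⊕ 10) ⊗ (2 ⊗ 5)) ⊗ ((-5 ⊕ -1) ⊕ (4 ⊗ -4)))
(((7 ⊕ 10) ⊗ (2 ⊗ 5)) ⊗ ((-5 ⊕ -1) ⊕ (4 ⊗ -4))) = 9

Expand innermost to outermost. Recall ⊕ takes the minimum of its arguments and ⊗ takes their sum. Working out the expression (((7 ⊕ 10) ⊗ (2 ⊗ 5)) ⊗ ((-5 ⊕ -1) ⊕ (4 ⊗ -4))) gives 9.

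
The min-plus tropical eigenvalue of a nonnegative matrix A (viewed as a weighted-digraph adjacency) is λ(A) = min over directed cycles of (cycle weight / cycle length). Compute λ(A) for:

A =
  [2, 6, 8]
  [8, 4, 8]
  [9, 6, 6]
λ(A) = 2

Enumerate directed cycles and compute their means (weight / length). Sample:
  cycle 0 → 0: weight = 2, length = 1, mean = 2/1 ≈ 2.000
  cycle 1 → 1: weight = 4, length = 1, mean = 4/1 ≈ 4.000
  cycle 2 → 2: weight = 6, length = 1, mean = 6/1 ≈ 6.000
  cycle 0 → 1 → 0: weight = 14, length = 2, mean = 14/2 ≈ 7.000
  cycle 0 → 2 → 0: weight = 17, length = 2, mean = 17/2 ≈ 8.500
  cycle 1 → 0 → 1: weight = 14, length = 2, mean = 14/2 ≈ 7.000
Minimum mean = 2.000, attained e.g. along the cycle 0 → 0 with weight 2 and length 1. So λ(A) = 2/1 = 2.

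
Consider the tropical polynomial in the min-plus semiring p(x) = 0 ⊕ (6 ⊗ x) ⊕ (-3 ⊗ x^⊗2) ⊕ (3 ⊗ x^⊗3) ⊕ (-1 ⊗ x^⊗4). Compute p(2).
p(2) = 0

A tropical monomial a ⊗ x^⊗i evaluates to a + i · x. Evaluating each term at x = 2:
  Term 0 contributes 0 + 0 · 2 = 0
  Term 1 contributes 6 + 1 · 2 = 8
  Term 2 contributes -3 + 2 · 2 = 1
  Term 3 contributes 3 + 3 · 2 = 9
  Term 4 contributes -1 + 4 · 2 = 7
p(2) = ⊕ of these = min[0, 8, 1, 9, 7] = 0.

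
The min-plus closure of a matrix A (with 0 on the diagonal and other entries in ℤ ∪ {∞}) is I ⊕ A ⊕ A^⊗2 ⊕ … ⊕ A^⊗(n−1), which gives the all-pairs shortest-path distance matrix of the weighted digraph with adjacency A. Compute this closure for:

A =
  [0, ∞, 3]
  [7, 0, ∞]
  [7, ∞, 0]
Closure =
  [0, ∞, 3]
  [7, 0, 10]
  [7, ∞, 0]

This is the Floyd-Warshall all-pairs shortest-path computation. For each intermediate vertex k = 0, 1, …, 2, update dist[i][j] ← min(dist[i][j], dist[i][k] + dist[k][j]). The final matrix gives, for each (i, j), the minimum total weight of any directed path from i to j (possibly empty when i = j).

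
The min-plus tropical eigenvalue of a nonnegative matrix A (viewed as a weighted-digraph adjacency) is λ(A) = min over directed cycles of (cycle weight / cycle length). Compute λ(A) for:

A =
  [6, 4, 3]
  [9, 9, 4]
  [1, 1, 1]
λ(A) = 1

Enumerate directed cycles and compute their means (weight / length). Sample:
  cycle 0 → 0: weight = 6, length = 1, mean = 6/1 ≈ 6.000
  cycle 1 → 1: weight = 9, length = 1, mean = 9/1 ≈ 9.000
  cycle 2 → 2: weight = 1, length = 1, mean = 1/1 ≈ 1.000
  cycle 0 → 1 → 0: weight = 13, length = 2, mean = 13/2 ≈ 6.500
  cycle 0 → 2 → 0: weight = 4, length = 2, mean = 4/2 ≈ 2.000
  cycle 1 → 0 → 1: weight = 13, length = 2, mean = 13/2 ≈ 6.500
Minimum mean = 1.000, attained e.g. along the cycle 2 → 2 with weight 1 and length 1. So λ(A) = 1/1 = 1.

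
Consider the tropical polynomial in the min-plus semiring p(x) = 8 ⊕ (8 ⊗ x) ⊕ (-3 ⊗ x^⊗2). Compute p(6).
p(6) = 8

A tropical monomial a ⊗ x^⊗i evaluates to a + i · x. Evaluating each term at x = 6:
  Term 0 contributes 8 + 0 · 6 = 8
  Term 1 contributes 8 + 1 · 6 = 14
  Term 2 contributes -3 + 2 · 6 = 9
p(6) = ⊕ of these = min[8, 14, 9] = 8.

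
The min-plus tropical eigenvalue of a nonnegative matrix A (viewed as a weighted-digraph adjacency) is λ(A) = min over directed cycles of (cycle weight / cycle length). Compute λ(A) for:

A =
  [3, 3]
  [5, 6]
λ(A) = 3

Enumerate directed cycles and compute their means (weight / length). Sample:
  cycle 0 → 0: weight = 3, length = 1, mean = 3/1 ≈ 3.000
  cycle 1 → 1: weight = 6, length = 1, mean = 6/1 ≈ 6.000
  cycle 0 → 1 → 0: weight = 8, length = 2, mean = 8/2 ≈ 4.000
  cycle 1 → 0 → 1: weight = 8, length = 2, mean = 8/2 ≈ 4.000
Minimum mean = 3.000, attained e.g. along the cycle 0 → 0 with weight 3 and length 1. So λ(A) = 3/1 = 3.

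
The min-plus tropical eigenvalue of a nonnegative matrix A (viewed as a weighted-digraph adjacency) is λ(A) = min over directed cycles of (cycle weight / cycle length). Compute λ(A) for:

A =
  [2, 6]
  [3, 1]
λ(A) = 1

Enumerate directed cycles and compute their means (weight / length). Sample:
  cycle 0 → 0: weight = 2, length = 1, mean = 2/1 ≈ 2.000
  cycle 1 → 1: weight = 1, length = 1, mean = 1/1 ≈ 1.000
  cycle 0 → 1 → 0: weight = 9, length = 2, mean = 9/2 ≈ 4.500
  cycle 1 → 0 → 1: weight = 9, length = 2, mean = 9/2 ≈ 4.500
Minimum mean = 1.000, attained e.g. along the cycle 1 → 1 with weight 1 and length 1. So λ(A) = 1/1 = 1.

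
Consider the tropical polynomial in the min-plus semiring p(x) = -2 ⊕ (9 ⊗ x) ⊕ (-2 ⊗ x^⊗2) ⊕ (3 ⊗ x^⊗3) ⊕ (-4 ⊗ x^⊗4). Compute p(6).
p(6) = -2

A tropical monomial a ⊗ x^⊗i evaluates to a + i · x. Evaluating each term at x = 6:
  Term 0 contributes -2 + 0 · 6 = -2
  Term 1 contributes 9 + 1 · 6 = 15
  Term 2 contributes -2 + 2 · 6 = 10
  Term 3 contributes 3 + 3 · 6 = 21
  Term 4 contributes -4 + 4 · 6 = 20
p(6) = ⊕ of these = min[-2, 15, 10, 21, 20] = -2.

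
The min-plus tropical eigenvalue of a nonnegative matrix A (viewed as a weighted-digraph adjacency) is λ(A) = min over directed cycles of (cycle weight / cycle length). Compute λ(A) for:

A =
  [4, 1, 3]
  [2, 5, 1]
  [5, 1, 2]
λ(A) = 1

Enumerate directed cycles and compute their means (weight / length). Sample:
  cycle 0 → 0: weight = 4, length = 1, mean = 4/1 ≈ 4.000
  cycle 1 → 1: weight = 5, length = 1, mean = 5/1 ≈ 5.000
  cycle 2 → 2: weight = 2, length = 1, mean = 2/1 ≈ 2.000
  cycle 0 → 1 → 0: weight = 3, length = 2, mean = 3/2 ≈ 1.500
  cycle 0 → 2 → 0: weight = 8, length = 2, mean = 8/2 ≈ 4.000
  cycle 1 → 0 → 1: weight = 3, length = 2, mean = 3/2 ≈ 1.500
Minimum mean = 1.000, attained e.g. along the cycle 1 → 2 → 1 with weight 2 and length 2. So λ(A) = 2/2 = 1.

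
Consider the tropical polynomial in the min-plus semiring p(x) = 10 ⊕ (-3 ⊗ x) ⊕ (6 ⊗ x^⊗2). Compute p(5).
p(5) = 2

A tropical monomial a ⊗ x^⊗i evaluates to a + i · x. Evaluating each term at x = 5:
  Term 0 contributes 10 + 0 · 5 = 10
  Term 1 contributes -3 + 1 · 5 = 2
  Term 2 contributes 6 + 2 · 5 = 16
p(5) = ⊕ of these = min[10, 2, 16] = 2.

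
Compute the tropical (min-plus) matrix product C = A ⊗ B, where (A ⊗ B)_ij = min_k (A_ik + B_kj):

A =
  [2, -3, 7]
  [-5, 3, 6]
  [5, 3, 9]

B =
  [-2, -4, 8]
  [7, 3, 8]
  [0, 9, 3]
A ⊗ B =
  [0, -2, 5]
  [-7, -9, 3]
  [3, 1, 11]

Apply the min-plus product entry-by-entry:
  C[0][0] = min over k of (A[0][0] + B[0][0] = 2 + -2 = 0, A[0][1] + B[1][0] = -3 + 7 = 4, A[0][2] + B[2][0] = 7 + 0 = 7) = 0 (attained at k = 0)
  C[0][1] = min over k of (A[0][0] + B[0][1] = 2 + -4 = -2, A[0][1] + B[1][1] = -3 + 3 = 0, A[0][2] + B[2][1] = 7 + 9 = 16) = -2 (attained at k = 0)
  C[0][2] = min over k of (A[0][0] + B[0][2] = 2 + 8 = 10, A[0][1] + B[1][2] = -3 + 8 = 5, A[0][2] + B[2][2] = 7 + 3 = 10) = 5 (attained at k = 1)
  C[1][0] = min over k of (A[1][0] + B[0][0] = -5 + -2 = -7, A[1][1] + B[1][0] = 3 + 7 = 10, A[1][2] + B[2][0] = 6 + 0 = 6) = -7 (attained at k = 0)
  C[1][1] = min over k of (A[1][0] + B[0][1] = -5 + -4 = -9, A[1][1] + B[1][1] = 3 + 3 = 6, A[1][2] + B[2][1] = 6 + 9 = 15) = -9 (attained at k = 0)
  C[1][2] = min over k of (A[1][0] + B[0][2] = -5 + 8 = 3, A[1][1] + B[1][2] = 3 + 8 = 11, A[1][2] + B[2][2] = 6 + 3 = 9) = 3 (attained at k = 0)
  C[2][0] = min over k of (A[2][0] + B[0][0] = 5 + -2 = 3, A[2][1] + B[1][0] = 3 + 7 = 10, A[2][2] + B[2][0] = 9 + 0 = 9) = 3 (attained at k = 0)
  C[2][1] = min over k of (A[2][0] + B[0][1] = 5 + -4 = 1, A[2][1] + B[1][1] = 3 + 3 = 6, A[2][2] + B[2][1] = 9 + 9 = 18) = 1 (attained at k = 0)
  C[2][2] = min over k of (A[2][0] + B[0][2] = 5 + 8 = 13, A[2][1] + B[1][2] = 3 + 8 = 11, A[2][2] + B[2][2] = 9 + 3 = 12) = 11 (attained at k = 1)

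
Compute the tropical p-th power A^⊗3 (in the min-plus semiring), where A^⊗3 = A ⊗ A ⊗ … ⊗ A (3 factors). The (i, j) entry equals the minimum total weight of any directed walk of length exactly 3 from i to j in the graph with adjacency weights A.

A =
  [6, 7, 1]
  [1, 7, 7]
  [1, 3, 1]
A^⊗3 =
  [3, 5, 3]
  [3, 5, 3]
  [3, 5, 3]

Each entry (A^⊗3)_ij equals the minimum over all length-3 walks i = v_0 → v_1 → … → v_3 = j of Σ_t A[v_t][v_{t+1}]. For example, for (i, j) = (0, 2) we minimise over 9 possible intermediate vertex sequences; the minimum is 3, attained along the walk 0 → 2 → 0 → 2.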